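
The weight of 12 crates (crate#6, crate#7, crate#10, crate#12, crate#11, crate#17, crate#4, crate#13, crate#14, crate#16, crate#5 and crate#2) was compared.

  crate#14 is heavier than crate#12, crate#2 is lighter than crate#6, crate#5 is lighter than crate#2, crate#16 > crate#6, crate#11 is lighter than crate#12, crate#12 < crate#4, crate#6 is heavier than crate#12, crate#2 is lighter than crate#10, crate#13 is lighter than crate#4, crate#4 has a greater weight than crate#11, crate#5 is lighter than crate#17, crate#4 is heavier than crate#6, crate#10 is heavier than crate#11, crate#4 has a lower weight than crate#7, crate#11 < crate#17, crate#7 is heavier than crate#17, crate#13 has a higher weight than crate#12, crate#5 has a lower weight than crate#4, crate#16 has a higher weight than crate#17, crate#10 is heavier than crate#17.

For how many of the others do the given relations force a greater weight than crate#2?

5

The elements the relations force above crate#2 are crate#10, crate#6, crate#4, crate#7, crate#16 — no chain reaches any other.
That is 5.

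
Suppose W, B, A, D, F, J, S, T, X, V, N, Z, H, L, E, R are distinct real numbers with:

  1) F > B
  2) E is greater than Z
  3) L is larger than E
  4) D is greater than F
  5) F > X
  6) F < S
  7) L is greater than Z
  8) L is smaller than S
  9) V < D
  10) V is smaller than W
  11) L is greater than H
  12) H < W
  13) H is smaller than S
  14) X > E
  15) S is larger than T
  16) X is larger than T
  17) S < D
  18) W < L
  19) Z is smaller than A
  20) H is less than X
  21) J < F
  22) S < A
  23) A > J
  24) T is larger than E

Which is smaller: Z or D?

Z

Following the relations from Z: Z < E < T < X < F < S < D.
So Z < D; Z is the smaller of the two.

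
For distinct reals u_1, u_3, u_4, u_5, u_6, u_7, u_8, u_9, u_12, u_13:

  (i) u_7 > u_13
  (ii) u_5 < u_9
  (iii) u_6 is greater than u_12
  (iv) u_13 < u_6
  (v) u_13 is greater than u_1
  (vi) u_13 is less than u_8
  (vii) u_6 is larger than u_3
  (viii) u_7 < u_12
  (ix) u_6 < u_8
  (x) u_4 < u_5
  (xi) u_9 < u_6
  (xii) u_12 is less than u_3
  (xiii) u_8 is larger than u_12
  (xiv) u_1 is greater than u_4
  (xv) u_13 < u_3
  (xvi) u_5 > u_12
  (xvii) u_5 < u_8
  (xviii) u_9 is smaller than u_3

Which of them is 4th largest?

u_9

Piecing the relations together gives one ordering: u_4 < u_1 < u_13 < u_7 < u_12 < u_5 < u_9 < u_3 < u_6 < u_8.
The 4th largest is u_9.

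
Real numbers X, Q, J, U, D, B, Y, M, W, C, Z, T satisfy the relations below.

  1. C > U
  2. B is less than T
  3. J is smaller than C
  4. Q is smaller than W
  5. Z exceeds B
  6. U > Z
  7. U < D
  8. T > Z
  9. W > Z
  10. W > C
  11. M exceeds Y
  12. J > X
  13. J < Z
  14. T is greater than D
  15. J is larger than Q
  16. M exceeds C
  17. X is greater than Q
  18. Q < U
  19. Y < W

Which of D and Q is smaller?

Q < X and X < J give Q < J.
With J < Z: Q < X < J < Z.
With Z < U: Q < X < J < Z < U.
Then U < D extends the chain to D.
So Q < D; Q is the smaller of the two.

Q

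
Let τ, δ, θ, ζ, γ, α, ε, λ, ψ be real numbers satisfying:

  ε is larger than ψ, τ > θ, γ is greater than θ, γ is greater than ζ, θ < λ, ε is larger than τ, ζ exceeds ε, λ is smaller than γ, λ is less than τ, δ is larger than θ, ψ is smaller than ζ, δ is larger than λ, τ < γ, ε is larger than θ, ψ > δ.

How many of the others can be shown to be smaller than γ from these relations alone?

Directly below γ: θ, λ, τ, ζ.
One step further: ψ, ε (6 so far).
One step further: δ (7 so far).
No other element is forced below γ by the given relations, so the count is 7.

7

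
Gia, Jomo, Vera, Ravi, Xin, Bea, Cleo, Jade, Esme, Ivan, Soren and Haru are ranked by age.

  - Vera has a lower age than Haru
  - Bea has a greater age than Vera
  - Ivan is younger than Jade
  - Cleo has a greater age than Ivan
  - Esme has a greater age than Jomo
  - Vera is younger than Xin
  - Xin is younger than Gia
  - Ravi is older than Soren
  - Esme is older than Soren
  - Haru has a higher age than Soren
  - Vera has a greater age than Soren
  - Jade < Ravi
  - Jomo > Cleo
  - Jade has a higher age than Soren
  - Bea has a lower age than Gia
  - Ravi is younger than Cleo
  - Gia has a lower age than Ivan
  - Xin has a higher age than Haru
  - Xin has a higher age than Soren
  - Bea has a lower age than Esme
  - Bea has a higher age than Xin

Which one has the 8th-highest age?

Bea

Chaining the given pairs: Soren < Vera < Haru < Xin < Bea < Gia < Ivan < Jade < Ravi < Cleo < Jomo < Esme.
The 8th largest is Bea.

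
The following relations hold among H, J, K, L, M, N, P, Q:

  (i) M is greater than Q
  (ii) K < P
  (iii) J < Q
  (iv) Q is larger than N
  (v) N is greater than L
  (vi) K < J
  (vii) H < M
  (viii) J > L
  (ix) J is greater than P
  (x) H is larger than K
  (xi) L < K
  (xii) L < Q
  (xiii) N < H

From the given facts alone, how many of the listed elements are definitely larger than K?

5

The elements the relations force above K are P, J, Q, H, M — no chain reaches any other.
That is 5.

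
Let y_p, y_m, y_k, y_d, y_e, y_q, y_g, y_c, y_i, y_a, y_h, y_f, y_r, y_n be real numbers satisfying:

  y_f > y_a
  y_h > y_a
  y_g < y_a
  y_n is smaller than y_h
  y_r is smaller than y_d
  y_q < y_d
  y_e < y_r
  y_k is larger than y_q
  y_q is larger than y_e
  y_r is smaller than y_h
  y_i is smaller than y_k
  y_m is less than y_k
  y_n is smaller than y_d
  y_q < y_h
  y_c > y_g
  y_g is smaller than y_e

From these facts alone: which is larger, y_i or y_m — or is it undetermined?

Following every chain through y_m: above y_m we get y_k.
y_i is not reached, and no chain runs the other way from y_i to y_m.
So the given relations leave the order of y_m and y_i undetermined.

undetermined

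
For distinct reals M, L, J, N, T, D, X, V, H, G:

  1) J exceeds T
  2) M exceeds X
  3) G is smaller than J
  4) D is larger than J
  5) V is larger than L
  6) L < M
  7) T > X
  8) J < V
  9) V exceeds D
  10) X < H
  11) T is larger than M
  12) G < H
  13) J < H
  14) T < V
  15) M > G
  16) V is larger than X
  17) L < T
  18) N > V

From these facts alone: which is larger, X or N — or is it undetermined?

Link the given pairs in sequence: X < M; M < T; T < J; J < D; D < V; V < N.
Chaining these gives X < M < T < J < D < V < N.
So N is larger.

N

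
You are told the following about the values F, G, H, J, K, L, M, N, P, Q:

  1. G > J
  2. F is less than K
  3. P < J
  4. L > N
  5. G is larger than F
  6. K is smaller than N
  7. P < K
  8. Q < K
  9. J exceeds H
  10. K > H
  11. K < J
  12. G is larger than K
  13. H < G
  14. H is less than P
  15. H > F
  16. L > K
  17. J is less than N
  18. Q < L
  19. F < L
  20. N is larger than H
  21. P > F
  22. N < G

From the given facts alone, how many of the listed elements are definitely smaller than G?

Directly below G: F, H, K, J, N.
One step further: Q, P (7 so far).
Nothing else is reachable below G; 7 in all.

7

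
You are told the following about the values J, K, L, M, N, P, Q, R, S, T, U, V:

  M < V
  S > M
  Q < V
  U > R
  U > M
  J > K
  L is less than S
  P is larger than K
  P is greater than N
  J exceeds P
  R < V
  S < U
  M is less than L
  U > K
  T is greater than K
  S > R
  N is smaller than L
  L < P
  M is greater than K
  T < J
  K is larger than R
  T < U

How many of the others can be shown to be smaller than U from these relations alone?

7

From U the given relations immediately reach R, K, T, M, S.
From those, L — 6 in total.
From those, N — 7 in total.
No other element is forced below U by the given relations, so the count is 7.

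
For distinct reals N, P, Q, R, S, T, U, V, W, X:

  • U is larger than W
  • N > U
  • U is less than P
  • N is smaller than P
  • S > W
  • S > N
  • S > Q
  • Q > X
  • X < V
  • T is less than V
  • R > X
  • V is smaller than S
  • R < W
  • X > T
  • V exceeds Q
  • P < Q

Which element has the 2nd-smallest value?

The consecutive relations fix a unique order: T < X < R < W < U < N < P < Q < V < S.
Counting 2 from the smallest end gives X.

X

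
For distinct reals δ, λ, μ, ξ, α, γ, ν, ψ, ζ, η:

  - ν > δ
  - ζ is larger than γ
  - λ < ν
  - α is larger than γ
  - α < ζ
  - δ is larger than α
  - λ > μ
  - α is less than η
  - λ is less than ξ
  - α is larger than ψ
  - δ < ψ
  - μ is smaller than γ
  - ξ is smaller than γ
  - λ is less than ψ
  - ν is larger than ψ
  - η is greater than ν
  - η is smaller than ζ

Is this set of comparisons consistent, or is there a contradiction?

Chaining the given relations yields α < δ < ψ, so α < ψ. But one relation states ψ < α. These cannot both hold.

inconsistent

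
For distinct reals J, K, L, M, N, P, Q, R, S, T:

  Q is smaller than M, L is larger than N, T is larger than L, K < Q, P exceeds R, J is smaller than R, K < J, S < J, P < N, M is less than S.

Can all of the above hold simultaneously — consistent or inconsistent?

consistent

The single ordering K < Q < M < S < J < R < P < N < L < T satisfies every listed relation, so no contradiction arises.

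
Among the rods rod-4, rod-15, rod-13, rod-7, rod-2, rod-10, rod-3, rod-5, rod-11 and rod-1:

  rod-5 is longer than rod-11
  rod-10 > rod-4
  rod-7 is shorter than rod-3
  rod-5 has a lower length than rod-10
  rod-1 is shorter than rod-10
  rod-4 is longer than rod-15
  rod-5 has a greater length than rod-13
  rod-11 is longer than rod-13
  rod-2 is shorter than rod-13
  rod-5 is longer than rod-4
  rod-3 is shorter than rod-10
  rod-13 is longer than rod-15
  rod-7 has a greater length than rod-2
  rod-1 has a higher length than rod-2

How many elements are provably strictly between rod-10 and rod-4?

Chaining upward from rod-4 reaches: rod-5.
Chaining downward from rod-10 reaches: rod-2, rod-7, rod-3, rod-15, rod-13, rod-11, rod-5, rod-1.
Strictly between rod-4 and rod-10 are those in both lists: rod-5 — 1 element.

1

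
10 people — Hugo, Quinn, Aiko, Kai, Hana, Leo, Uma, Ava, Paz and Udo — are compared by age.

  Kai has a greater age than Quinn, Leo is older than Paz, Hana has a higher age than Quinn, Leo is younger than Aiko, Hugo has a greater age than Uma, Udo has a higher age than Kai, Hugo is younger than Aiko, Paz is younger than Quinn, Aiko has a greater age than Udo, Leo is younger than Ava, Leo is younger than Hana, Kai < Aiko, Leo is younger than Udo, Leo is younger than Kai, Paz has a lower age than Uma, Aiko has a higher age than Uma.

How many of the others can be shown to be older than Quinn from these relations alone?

The elements the relations force above Quinn are Kai, Udo, Hana, Aiko — no chain reaches any other.
That is 4.

4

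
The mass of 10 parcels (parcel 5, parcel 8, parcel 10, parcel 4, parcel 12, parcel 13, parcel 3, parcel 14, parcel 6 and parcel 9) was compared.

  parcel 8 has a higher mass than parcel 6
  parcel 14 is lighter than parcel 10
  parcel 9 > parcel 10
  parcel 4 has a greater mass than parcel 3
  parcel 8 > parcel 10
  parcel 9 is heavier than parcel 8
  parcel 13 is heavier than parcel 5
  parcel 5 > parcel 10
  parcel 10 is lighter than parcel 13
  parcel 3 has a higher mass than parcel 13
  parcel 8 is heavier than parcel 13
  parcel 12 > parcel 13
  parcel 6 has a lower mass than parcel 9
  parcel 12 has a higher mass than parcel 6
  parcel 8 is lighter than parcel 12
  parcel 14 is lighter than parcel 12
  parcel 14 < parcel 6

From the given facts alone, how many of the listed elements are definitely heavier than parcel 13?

5

The elements the relations force above parcel 13 are parcel 8, parcel 12, parcel 9, parcel 3, parcel 4 — no chain reaches any other.
That is 5.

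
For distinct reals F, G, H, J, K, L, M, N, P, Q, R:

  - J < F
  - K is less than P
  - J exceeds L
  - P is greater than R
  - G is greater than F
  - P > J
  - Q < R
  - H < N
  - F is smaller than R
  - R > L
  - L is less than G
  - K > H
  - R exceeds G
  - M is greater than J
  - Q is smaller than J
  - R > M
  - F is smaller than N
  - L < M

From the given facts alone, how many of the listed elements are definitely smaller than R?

The elements the relations force below R are Q, L, J, F, M, G — no chain reaches any other.
That is 6.

6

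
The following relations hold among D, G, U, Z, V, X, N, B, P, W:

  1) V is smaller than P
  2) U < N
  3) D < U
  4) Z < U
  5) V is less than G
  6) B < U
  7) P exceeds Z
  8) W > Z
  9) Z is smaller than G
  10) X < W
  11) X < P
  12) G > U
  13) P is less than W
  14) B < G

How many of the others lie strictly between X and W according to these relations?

1

Chaining upward from X reaches: P.
Chaining downward from W reaches: V, Z, P.
Strictly between X and W are those in both lists: P — 1 element.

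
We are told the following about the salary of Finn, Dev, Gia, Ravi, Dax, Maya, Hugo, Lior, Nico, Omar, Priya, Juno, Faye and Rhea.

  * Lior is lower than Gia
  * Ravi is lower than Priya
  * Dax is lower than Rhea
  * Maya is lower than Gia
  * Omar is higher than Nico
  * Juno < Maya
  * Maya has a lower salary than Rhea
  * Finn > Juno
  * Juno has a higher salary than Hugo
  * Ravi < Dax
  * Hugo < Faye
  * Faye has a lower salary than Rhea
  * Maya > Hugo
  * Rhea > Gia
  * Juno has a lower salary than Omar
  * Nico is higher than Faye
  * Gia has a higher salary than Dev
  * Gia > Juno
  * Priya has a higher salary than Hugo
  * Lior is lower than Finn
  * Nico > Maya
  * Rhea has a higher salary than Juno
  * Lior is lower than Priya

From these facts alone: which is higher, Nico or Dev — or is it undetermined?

undetermined

Following every chain through Nico: above Nico we get Omar; below Nico we get Hugo, Juno, Faye, Maya.
Dev is not reached, and no chain runs the other way from Dev to Nico.
So the given relations leave the order of Nico and Dev undetermined.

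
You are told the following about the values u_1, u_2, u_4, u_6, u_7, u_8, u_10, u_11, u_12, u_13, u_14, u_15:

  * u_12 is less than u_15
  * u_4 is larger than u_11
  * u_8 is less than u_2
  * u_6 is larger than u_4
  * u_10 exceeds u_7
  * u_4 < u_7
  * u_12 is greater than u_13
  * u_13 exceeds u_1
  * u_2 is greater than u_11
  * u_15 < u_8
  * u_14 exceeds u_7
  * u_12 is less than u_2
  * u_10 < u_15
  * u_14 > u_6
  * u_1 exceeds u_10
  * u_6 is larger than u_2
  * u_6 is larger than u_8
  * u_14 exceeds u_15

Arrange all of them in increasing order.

Nothing is placed below u_11, so it is least; from there u_11 < u_4; u_4 < u_7; u_7 < u_10; u_10 < u_1; u_1 < u_13; u_13 < u_12; u_12 < u_15; u_15 < u_8; u_8 < u_2; u_2 < u_6; u_6 < u_14, each given directly.

u_11 < u_4 < u_7 < u_10 < u_1 < u_13 < u_12 < u_15 < u_8 < u_2 < u_6 < u_14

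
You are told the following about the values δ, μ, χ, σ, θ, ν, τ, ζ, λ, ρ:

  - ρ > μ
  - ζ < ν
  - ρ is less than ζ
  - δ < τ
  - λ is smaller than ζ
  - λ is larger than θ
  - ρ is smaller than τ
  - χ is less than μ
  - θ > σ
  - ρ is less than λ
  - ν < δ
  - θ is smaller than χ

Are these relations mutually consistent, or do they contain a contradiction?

consistent

The single ordering σ < θ < χ < μ < ρ < λ < ζ < ν < δ < τ satisfies every listed relation, so no contradiction arises.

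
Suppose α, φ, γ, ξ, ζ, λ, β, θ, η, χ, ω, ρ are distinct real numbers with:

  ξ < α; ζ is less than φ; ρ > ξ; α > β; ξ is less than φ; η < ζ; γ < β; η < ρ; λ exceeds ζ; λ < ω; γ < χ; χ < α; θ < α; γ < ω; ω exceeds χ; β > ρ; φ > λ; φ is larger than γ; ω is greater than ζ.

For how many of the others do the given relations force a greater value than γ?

5

The elements the relations force above γ are χ, ω, β, φ, α — no chain reaches any other.
That is 5.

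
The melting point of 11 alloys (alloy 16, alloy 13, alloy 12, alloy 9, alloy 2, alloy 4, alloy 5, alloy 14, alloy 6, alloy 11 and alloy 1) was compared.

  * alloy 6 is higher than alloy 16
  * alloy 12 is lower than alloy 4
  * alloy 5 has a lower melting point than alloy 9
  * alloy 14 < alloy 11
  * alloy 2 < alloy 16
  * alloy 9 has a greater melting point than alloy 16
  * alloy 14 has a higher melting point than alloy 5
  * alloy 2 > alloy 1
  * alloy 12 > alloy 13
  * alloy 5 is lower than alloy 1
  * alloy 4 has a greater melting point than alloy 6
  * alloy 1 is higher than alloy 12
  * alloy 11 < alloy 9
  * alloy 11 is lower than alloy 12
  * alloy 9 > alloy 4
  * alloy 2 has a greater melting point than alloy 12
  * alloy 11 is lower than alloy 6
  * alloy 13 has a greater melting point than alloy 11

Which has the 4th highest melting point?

Chaining the given pairs: alloy 5 < alloy 14 < alloy 11 < alloy 13 < alloy 12 < alloy 1 < alloy 2 < alloy 16 < alloy 6 < alloy 4 < alloy 9.
Counting 4 from the largest end gives alloy 16.

alloy 16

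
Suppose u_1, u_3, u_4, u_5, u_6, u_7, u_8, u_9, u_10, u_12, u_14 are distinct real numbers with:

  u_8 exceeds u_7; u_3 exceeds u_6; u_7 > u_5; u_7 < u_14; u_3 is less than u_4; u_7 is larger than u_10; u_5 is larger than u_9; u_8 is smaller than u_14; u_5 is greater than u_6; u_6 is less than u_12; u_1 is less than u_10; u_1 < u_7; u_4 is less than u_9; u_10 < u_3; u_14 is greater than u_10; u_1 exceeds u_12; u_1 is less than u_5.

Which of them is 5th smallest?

u_3

Chaining the given pairs: u_6 < u_12 < u_1 < u_10 < u_3 < u_4 < u_9 < u_5 < u_7 < u_8 < u_14.
Counting 5 from the smallest end gives u_3.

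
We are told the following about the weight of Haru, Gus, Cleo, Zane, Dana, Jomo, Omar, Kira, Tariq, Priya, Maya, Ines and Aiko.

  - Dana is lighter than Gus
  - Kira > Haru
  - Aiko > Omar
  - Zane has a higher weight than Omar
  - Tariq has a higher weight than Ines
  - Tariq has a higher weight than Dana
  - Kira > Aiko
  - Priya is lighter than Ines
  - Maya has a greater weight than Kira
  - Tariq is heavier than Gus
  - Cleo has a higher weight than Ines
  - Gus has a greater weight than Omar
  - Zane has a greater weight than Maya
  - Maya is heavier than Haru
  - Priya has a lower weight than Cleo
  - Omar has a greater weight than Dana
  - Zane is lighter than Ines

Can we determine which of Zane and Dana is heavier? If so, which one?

Link the given pairs in sequence: Dana < Omar; Omar < Aiko; Aiko < Kira; Kira < Maya; Maya < Zane.
Together: Dana < Omar < Aiko < Kira < Maya < Zane.
So Zane is heavier.

Zane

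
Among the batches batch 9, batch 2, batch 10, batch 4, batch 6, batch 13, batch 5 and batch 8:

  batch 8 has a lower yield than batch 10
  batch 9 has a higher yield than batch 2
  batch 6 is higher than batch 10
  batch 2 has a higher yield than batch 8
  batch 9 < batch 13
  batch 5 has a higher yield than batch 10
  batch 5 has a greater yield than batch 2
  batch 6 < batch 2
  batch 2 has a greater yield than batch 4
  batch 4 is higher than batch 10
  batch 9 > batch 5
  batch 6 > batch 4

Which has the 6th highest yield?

batch 4

Piecing the relations together gives one ordering: batch 8 < batch 10 < batch 4 < batch 6 < batch 2 < batch 5 < batch 9 < batch 13.
Counting 6 from the largest end gives batch 4.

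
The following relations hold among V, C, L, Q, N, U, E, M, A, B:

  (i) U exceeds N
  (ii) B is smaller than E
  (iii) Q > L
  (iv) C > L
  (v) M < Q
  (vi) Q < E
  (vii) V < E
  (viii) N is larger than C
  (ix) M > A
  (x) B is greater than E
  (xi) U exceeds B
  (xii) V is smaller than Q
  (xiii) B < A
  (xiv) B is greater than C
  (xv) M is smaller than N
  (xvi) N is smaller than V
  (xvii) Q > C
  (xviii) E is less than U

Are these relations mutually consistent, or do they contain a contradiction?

Chaining the given relations yields B < A < M < N < V < Q < E, so B < E. But one relation states E < B. These cannot both hold.

inconsistent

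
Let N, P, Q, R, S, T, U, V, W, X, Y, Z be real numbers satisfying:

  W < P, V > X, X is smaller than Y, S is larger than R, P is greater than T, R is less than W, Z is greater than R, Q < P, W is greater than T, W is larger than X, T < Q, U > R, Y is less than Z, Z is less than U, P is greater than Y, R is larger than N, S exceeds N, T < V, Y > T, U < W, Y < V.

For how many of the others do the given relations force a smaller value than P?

9

The elements the relations force below P are N, T, X, R, Q, Y, Z, U, W — no chain reaches any other.
That is 9.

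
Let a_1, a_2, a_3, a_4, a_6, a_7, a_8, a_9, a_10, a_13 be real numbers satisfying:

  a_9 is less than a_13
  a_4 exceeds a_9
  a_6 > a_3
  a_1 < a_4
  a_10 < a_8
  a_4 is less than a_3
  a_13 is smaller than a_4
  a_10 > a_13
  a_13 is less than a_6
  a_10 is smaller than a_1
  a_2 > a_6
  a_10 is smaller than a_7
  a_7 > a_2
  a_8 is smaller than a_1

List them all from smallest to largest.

a_9 < a_13 < a_10 < a_8 < a_1 < a_4 < a_3 < a_6 < a_2 < a_7

Nothing is placed below a_9, so it is least; from there a_9 < a_13; a_13 < a_10; a_10 < a_8; a_8 < a_1; a_1 < a_4; a_4 < a_3; a_3 < a_6; a_6 < a_2; a_2 < a_7, each given directly.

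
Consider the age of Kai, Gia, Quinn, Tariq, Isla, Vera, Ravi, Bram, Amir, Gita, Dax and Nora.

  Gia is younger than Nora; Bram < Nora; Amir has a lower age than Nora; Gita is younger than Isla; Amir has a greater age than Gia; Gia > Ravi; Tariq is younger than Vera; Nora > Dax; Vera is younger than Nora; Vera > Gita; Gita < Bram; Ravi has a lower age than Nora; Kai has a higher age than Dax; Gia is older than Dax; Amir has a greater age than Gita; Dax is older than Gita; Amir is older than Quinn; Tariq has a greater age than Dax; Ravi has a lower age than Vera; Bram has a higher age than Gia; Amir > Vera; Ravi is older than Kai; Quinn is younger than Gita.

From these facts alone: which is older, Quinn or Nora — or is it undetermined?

Nora

Quinn < Gita and Gita < Dax give Quinn < Dax.
With Dax < Kai: Quinn < Gita < Dax < Kai.
With Kai < Ravi: Quinn < Gita < Dax < Kai < Ravi.
Then Ravi < Gia extends the chain to Gia.
Then Gia < Bram extends the chain to Bram.
Then Bram < Nora extends the chain to Nora.
So Nora is older.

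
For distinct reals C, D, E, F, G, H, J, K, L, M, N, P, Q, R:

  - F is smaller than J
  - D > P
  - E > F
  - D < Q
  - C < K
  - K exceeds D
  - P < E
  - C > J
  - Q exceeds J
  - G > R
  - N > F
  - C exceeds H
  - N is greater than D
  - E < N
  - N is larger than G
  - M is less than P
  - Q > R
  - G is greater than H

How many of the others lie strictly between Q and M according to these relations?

2

Chaining upward from M reaches: P, D, E, K, N.
Chaining downward from Q reaches: F, R, J, P, D.
Strictly between M and Q are those in both lists: P, D — 2 elements.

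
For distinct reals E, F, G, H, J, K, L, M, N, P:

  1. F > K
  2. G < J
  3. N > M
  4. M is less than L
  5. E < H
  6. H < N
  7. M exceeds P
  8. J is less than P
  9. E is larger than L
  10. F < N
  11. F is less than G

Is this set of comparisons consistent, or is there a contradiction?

consistent

The single ordering K < F < G < J < P < M < L < E < H < N satisfies every listed relation, so no contradiction arises.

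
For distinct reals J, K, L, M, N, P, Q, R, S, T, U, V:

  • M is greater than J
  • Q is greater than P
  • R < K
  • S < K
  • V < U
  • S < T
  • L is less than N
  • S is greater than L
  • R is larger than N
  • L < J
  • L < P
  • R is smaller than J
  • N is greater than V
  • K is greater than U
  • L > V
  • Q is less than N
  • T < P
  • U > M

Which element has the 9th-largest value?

T

Chaining the given pairs: V < L < S < T < P < Q < N < R < J < M < U < K.
Counting 9 from the largest end gives T.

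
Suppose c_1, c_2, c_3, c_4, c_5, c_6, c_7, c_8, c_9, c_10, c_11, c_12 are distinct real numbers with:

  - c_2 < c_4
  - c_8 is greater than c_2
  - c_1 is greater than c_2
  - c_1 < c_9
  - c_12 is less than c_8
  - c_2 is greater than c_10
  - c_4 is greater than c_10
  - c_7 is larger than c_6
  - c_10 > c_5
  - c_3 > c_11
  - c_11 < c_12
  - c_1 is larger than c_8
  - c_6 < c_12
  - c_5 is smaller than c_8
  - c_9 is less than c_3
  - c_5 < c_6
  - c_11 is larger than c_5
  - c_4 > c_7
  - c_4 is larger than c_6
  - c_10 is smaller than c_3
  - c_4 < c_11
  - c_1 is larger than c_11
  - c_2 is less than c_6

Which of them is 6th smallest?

Piecing the relations together gives one ordering: c_5 < c_10 < c_2 < c_6 < c_7 < c_4 < c_11 < c_12 < c_8 < c_1 < c_9 < c_3.
Counting 6 from the smallest end gives c_4.

c_4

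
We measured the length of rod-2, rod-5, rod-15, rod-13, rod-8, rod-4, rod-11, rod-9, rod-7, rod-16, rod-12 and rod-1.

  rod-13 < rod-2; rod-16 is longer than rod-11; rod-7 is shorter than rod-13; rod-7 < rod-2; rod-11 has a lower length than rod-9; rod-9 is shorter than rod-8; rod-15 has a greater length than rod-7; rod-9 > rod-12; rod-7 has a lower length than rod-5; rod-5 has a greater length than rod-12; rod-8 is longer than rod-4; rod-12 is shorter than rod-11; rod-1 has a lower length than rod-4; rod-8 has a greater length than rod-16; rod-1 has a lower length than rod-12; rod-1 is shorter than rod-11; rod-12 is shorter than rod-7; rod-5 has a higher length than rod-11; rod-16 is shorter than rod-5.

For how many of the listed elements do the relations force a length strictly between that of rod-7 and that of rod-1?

1

The relations place rod-1 below rod-7. An element lies strictly between them when it is forced above rod-1 and also forced below rod-7.
Above rod-1: {rod-12, rod-11, rod-16, rod-4, rod-9, rod-8, rod-5, rod-15, rod-13, rod-2}. Below rod-7: {rod-12}.
Intersection: {rod-12} — 1.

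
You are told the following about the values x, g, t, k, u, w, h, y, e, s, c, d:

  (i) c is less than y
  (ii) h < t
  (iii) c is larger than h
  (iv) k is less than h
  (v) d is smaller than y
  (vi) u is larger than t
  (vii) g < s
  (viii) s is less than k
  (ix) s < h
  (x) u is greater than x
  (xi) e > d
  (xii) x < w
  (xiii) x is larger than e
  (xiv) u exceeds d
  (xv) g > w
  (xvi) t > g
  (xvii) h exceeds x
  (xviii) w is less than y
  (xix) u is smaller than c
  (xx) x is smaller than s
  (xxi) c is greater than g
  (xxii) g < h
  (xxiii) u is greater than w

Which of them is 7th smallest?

Piecing the relations together gives one ordering: d < e < x < w < g < s < k < h < t < u < c < y.
The 7th smallest is k.

k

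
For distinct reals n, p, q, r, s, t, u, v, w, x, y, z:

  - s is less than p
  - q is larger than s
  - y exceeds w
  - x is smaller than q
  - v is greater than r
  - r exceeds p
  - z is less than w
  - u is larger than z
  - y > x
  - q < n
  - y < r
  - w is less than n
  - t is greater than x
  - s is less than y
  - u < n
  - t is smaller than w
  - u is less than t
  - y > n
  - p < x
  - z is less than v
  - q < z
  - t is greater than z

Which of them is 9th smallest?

The consecutive relations fix a unique order: s < p < x < q < z < u < t < w < n < y < r < v.
Counting 9 from the smallest end gives n.

n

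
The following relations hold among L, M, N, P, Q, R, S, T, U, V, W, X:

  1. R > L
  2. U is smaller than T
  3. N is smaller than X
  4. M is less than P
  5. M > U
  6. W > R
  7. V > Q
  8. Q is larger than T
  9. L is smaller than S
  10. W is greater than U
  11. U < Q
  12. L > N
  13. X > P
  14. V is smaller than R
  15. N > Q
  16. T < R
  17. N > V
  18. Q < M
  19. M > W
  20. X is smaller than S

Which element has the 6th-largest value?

R

Piecing the relations together gives one ordering: U < T < Q < V < N < L < R < W < M < P < X < S.
The 6th largest is R.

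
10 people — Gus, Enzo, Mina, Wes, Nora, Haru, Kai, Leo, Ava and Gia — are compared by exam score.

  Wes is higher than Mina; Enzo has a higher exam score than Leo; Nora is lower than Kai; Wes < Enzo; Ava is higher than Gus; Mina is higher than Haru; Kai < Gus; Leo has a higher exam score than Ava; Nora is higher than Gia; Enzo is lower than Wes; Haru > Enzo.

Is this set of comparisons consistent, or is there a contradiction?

inconsistent

We have Wes < Enzo stated directly, yet also Enzo < Haru < Mina < Wes by chaining the others — so Enzo < Wes. Contradiction.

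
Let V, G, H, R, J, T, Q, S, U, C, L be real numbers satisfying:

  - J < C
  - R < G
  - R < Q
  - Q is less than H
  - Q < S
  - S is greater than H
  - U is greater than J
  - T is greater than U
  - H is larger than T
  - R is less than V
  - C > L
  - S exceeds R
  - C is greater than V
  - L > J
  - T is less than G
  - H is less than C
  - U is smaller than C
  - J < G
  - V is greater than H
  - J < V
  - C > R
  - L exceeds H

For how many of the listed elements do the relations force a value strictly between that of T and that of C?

3

The relations place T below C. An element lies strictly between them when it is forced above T and also forced below C.
Above T: {H, V, G, L, S}. Below C: {J, R, Q, U, H, V, L}.
Intersection: {H, V, L} — 3.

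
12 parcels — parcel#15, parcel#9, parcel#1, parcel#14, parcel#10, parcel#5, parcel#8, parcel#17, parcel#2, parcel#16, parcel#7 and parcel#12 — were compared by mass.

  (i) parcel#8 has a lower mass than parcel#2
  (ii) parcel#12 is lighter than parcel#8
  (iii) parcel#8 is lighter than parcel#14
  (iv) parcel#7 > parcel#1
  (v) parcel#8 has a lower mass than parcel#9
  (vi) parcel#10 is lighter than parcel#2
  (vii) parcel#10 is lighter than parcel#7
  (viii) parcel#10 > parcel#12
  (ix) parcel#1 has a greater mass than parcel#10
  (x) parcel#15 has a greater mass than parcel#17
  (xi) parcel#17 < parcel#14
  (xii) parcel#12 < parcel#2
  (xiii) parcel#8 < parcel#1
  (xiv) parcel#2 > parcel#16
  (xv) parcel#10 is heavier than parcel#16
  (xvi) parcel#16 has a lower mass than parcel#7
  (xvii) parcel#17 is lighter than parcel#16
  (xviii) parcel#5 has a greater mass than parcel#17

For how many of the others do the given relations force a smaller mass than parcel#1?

The elements the relations force below parcel#1 are parcel#17, parcel#12, parcel#16, parcel#8, parcel#10 — no chain reaches any other.
That is 5.

5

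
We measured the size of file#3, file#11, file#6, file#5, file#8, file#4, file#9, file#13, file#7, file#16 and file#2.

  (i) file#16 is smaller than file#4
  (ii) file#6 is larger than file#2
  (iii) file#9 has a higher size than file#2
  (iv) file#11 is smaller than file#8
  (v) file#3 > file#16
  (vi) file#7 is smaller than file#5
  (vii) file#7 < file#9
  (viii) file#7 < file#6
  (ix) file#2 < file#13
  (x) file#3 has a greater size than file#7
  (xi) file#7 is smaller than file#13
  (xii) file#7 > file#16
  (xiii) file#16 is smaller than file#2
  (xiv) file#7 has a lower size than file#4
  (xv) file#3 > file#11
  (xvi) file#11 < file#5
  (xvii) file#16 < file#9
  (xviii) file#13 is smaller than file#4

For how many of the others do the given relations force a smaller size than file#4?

4

From file#4 the given relations immediately reach file#16, file#7, file#13.
From those, file#2 — 4 in total.
No other element is forced below file#4 by the given relations, so the count is 4.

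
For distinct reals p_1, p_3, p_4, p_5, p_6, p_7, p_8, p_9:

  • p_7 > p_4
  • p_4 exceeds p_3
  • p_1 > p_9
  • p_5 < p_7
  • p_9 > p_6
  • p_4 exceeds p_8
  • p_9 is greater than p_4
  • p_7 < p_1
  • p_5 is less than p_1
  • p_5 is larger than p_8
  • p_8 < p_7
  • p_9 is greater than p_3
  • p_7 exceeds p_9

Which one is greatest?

p_3 is not greatest since p_3 < p_4; p_8 is not greatest since p_8 < p_5; p_6 is not greatest since p_6 < p_9; p_4 is not greatest since p_4 < p_7; p_5 is not greatest since p_5 < p_7; p_9 is not greatest since p_9 < p_1; p_7 is not greatest since p_7 < p_1.
Only p_1 has nothing above it, so p_1 is the greatest.

p_1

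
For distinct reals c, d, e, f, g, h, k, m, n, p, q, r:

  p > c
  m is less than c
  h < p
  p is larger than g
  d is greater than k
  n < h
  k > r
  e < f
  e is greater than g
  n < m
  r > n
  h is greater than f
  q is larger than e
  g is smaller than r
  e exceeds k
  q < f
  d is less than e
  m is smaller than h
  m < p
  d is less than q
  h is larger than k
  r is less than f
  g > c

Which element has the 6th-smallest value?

k

The consecutive relations fix a unique order: n < m < c < g < r < k < d < e < q < f < h < p.
The 6th smallest is k.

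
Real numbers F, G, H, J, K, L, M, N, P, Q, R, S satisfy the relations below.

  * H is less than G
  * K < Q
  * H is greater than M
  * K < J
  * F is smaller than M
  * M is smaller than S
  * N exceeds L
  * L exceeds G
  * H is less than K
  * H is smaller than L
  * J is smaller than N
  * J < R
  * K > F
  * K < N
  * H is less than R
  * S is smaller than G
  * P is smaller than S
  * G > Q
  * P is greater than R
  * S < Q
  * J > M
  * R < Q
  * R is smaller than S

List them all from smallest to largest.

The consecutive links are each given: F < M; M < H; H < K; K < J; J < R; R < P; P < S; S < Q; Q < G; G < L; L < N.

F < M < H < K < J < R < P < S < Q < G < L < N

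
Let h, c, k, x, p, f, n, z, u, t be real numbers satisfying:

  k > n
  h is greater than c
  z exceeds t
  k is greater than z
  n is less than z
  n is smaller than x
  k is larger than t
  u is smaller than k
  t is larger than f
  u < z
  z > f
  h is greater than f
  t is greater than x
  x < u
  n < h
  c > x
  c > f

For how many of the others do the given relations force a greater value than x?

6

Directly above x: t, u, c.
One step further: h, z, k (6 so far).
No other element is forced above x by the given relations, so the count is 6.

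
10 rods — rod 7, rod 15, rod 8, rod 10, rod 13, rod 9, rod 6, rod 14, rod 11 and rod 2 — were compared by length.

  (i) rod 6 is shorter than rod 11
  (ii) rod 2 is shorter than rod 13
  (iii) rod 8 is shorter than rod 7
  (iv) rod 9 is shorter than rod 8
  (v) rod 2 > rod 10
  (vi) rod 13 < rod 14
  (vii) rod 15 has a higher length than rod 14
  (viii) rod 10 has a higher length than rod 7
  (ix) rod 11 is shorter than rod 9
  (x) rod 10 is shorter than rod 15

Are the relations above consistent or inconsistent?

consistent

The single ordering rod 6 < rod 11 < rod 9 < rod 8 < rod 7 < rod 10 < rod 2 < rod 13 < rod 14 < rod 15 satisfies every listed relation, so no contradiction arises.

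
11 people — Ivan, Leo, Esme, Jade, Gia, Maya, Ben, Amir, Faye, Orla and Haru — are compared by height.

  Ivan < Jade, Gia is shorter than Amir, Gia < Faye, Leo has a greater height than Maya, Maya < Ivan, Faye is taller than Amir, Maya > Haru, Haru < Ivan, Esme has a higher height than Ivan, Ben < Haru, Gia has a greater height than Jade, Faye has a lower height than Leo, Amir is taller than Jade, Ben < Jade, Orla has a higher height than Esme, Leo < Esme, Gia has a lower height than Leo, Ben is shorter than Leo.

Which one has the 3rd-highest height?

Chaining the given pairs: Ben < Haru < Maya < Ivan < Jade < Gia < Amir < Faye < Leo < Esme < Orla.
The 3rd largest is Leo.

Leo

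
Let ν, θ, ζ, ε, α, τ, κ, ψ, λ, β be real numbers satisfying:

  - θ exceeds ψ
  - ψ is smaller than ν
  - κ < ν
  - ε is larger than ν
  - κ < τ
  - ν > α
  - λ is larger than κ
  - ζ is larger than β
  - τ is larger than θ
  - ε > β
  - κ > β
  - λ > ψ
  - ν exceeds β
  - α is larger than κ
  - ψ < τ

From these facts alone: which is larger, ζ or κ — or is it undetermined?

undetermined

Following every chain through κ: above κ we get α, λ, ν, ε, τ; below κ we get β.
ζ is not reached, and no chain runs the other way from ζ to κ.
So the given relations leave the order of κ and ζ undetermined.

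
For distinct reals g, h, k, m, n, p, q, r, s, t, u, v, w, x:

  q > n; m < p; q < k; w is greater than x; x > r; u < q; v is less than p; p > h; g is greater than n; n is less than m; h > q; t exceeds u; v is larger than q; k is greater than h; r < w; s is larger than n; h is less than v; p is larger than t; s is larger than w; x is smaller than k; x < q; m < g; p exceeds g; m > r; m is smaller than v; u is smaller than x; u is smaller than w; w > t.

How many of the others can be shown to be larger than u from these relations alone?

9

From u the given relations immediately reach t, x, w, q.
From those, h, v, k, p, s — 9 in total.
Nothing else is reachable above u; 9 in all.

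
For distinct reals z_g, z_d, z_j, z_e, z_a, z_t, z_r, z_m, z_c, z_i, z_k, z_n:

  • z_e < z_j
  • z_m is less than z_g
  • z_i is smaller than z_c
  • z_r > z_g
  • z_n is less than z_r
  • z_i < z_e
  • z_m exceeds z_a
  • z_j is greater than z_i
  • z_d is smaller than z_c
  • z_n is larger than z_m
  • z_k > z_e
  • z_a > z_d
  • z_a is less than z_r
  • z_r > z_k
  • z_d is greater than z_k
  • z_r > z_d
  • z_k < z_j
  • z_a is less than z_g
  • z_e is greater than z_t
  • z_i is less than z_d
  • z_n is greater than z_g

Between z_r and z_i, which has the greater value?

The relevant relations are z_i < z_e; z_e < z_k; z_k < z_d; z_d < z_a; z_a < z_m; z_m < z_g; z_g < z_n; z_n < z_r.
Chaining these gives z_i < z_e < z_k < z_d < z_a < z_m < z_g < z_n < z_r.
So z_i < z_r; z_r is the larger of the two.

z_r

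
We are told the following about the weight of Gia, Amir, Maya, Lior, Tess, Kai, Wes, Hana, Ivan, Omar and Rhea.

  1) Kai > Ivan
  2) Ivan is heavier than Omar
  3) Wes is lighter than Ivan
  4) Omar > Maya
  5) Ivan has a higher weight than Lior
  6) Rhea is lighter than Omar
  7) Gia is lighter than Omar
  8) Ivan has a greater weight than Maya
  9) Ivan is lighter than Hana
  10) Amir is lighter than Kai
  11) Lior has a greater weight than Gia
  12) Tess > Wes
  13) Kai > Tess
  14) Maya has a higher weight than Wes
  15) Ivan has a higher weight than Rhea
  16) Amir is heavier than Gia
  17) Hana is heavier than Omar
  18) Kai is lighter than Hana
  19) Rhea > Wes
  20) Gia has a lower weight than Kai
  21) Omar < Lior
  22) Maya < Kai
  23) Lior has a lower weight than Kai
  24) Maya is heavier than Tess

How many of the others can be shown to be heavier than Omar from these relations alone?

From Omar the given relations immediately reach Lior, Ivan, Hana.
From those, Kai — 4 in total.
Nothing else is reachable above Omar; 4 in all.

4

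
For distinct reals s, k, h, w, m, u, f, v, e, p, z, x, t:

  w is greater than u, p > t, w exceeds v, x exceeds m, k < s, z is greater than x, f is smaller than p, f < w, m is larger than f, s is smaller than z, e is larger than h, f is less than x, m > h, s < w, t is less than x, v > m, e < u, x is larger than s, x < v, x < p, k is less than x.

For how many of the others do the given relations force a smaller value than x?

Directly below x: k, s, f, m, t.
One step further: h (6 so far).
No other element is forced below x by the given relations, so the count is 6.

6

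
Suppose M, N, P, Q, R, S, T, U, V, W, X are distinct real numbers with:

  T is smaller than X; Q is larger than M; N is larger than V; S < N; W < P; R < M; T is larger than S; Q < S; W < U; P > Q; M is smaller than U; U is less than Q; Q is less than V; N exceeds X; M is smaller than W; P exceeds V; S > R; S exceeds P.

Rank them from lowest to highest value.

R < M < W < U < Q < V < P < S < T < X < N

The consecutive links are each given: R < M; M < W; W < U; U < Q; Q < V; V < P; P < S; S < T; T < X; X < N.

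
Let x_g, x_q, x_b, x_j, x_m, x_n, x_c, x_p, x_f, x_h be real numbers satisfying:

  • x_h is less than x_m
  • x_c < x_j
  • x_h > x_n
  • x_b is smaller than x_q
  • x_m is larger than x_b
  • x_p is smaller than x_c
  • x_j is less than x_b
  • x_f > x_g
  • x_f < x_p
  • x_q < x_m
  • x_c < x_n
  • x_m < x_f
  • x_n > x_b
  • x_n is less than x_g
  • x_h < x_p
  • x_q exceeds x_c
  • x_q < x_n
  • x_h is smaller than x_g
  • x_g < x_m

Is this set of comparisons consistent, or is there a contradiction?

inconsistent

We have x_p < x_c stated directly, yet also x_c < x_j < x_b < x_q < x_n < x_h < x_g < x_m < x_f < x_p by chaining the others — so x_c < x_p. Contradiction.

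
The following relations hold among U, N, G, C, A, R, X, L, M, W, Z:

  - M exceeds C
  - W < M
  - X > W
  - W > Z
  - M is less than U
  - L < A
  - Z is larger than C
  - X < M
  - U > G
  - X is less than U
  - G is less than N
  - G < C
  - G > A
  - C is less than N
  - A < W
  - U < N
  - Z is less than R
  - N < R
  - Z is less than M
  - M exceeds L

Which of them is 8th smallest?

M

Piecing the relations together gives one ordering: L < A < G < C < Z < W < X < M < U < N < R.
The 8th smallest is M.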